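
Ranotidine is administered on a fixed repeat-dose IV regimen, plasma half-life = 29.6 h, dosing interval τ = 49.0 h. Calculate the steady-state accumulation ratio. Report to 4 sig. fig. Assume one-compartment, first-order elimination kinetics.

k = ln2 / t½ = 0.693147 / 29.6 = 0.02342 h⁻¹
e^(−kτ) = e^(−0.02342 × 49.0) = 0.3174
Accumulation ratio R = 1 / (1 − e^(−kτ)) = 1 / (1 − 0.3174) = 1.465

1.465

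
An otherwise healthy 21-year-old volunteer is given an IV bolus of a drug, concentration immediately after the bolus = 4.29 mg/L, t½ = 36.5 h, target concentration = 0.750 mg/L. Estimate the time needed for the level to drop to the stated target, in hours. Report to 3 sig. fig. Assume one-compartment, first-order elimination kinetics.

91.8 h

k = ln2 / t½ = 0.693147 / 36.5 = 0.01899 h⁻¹
t = ln(C₀ / C) / k = ln(4.290 / 0.750) / 0.01899
  = ln(5.720) / 0.01899 = 1.744 / 0.01899 = 91.84 h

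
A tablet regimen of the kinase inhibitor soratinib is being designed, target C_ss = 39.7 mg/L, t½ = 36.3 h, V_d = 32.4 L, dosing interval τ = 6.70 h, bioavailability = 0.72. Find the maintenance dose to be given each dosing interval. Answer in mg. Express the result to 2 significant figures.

k = ln2 / t½ = 0.693147 / 36.3 = 0.01909 h⁻¹
CL = k × Vd = 0.01909 × 32.4 = 0.6185 L/h
At steady state, F × (Dose/τ) = Css × CL.
Dose = Css × CL × τ / F = 39.7 × 0.6185 × 6.70 / 0.72 = 228.5 mg

230 mg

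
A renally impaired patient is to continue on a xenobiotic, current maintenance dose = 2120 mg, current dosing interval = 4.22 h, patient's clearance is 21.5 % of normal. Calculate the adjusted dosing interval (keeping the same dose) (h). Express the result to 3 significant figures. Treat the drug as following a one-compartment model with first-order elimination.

To keep the same average steady-state level, dosing rate must scale with clearance.
CL ratio = 21.5 / 100 = 0.2150
New interval (same dose) = 4.22 / 0.2150 = 19.63 h

19.6 h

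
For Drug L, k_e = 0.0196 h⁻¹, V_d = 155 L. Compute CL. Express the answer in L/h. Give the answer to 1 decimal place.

CL = k × Vd = 0.0196 × 155 = 3.038 L/h

3.0 L/h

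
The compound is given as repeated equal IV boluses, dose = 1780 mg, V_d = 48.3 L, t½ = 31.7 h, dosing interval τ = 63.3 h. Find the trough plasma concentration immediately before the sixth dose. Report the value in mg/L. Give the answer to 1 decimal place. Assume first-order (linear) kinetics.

12.3 mg/L

C₀ per dose = Dose / Vd = 1780 / 48.3 = 36.85 mg/L
k = ln2 / t½ = 0.693147 / 31.7 = 0.02187 h⁻¹
Fraction remaining after one interval: r = e^(−kτ) = e^(−0.02187 × 63.3) = 0.2505
Before dose 6, 5 doses have been given (aged 1τ, 2τ, 3τ, 4τ, 5τ).
C_trough = C₀ × (r + r² + … + r^5) = C₀ × r(1−r^5)/(1−r)
        = 36.85 × 0.2505 × (1 − 0.0009864) / (1 − 0.2505) = 12.30 mg/L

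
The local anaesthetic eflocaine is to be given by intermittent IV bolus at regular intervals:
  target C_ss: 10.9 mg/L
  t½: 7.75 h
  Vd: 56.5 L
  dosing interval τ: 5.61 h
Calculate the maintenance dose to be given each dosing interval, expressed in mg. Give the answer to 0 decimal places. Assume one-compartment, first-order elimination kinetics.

309 mg

k = ln2 / t½ = 0.693147 / 7.75 = 0.08944 h⁻¹
CL = k × Vd = 0.08944 × 56.5 = 5.053 L/h
At steady state, Dose/τ = Css × CL.
Dose = Css × CL × τ = 10.9 × 5.053 × 5.61 = 309.0 mg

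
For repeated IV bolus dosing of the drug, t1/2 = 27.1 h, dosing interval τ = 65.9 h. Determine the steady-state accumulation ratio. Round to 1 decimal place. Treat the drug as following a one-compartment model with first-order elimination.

k = ln2 / t½ = 0.693147 / 27.1 = 0.02558 h⁻¹
e^(−kτ) = e^(−0.02558 × 65.9) = 0.1853
Accumulation ratio R = 1 / (1 − e^(−kτ)) = 1 / (1 − 0.1853) = 1.227

1.2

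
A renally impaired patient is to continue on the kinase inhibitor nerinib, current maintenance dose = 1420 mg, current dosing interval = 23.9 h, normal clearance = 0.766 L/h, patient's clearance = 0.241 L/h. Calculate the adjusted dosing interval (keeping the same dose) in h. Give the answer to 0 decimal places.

To keep the same average steady-state level, dosing rate must scale with clearance.
CL ratio = 0.241 / 0.766 = 0.3146
New interval (same dose) = 23.9 / 0.3146 = 75.97 h

76 h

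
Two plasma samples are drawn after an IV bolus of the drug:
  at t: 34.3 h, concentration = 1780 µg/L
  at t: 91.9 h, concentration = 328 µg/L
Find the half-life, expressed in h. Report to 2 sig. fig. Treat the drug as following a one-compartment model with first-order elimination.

24 h

k = ln(C₁/C₂) / (t₂ − t₁) = ln(1780/328) / (91.9 − 34.3)
  = 1.691 / 57.60 = 0.02936 h⁻¹
t½ = ln2 / k = 0.693147 / 0.02936 = 23.61 h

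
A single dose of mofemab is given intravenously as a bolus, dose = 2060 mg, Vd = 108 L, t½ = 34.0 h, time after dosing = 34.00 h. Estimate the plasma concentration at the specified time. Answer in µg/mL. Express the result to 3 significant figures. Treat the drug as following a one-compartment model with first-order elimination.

C₀ = Dose / Vd = 2060 / 108 = 19.07 mg/L
k = ln2 / t½ = 0.693147 / 34.0 = 0.02039 h⁻¹
t / t½ = 34.00 / 34.0 = 1 half-lives
C = C₀ × (1/2)^1 = 19.07 × 0.5000 = 9.535 mg/L
(9.535 mg/L = 9.535 µg/mL)

9.54 µg/mL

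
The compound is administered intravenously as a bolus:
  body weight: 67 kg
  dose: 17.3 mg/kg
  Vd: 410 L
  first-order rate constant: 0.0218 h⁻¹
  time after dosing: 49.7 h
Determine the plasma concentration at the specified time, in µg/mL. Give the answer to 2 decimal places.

0.96 µg/mL

Total dose = 17.3 × 67 = 1159 mg
C₀ = Dose / Vd = 1159 / 410 = 2.827 mg/L
C = C₀ · e^(−k·t) = 2.827 × e^(−0.02180 × 49.7)
  = 2.827 × 0.3384 = 0.9567 mg/L
(0.9567 mg/L = 0.9567 µg/mL)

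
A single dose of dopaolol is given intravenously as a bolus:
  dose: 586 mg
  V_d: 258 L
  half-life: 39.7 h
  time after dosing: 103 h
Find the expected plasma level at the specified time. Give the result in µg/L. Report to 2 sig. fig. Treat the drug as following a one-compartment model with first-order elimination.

C₀ = Dose / Vd = 586.0 / 258 = 2.271 mg/L
k = ln2 / t½ = 0.693147 / 39.7 = 0.01746 h⁻¹
C = C₀ · e^(−k·t) = 2.271 × e^(−0.01746 × 103)
  = 2.271 × 0.1656 = 0.3761 mg/L
Convert: 0.3761 mg/L × 1000 = 376.1 µg/L

380 µg/L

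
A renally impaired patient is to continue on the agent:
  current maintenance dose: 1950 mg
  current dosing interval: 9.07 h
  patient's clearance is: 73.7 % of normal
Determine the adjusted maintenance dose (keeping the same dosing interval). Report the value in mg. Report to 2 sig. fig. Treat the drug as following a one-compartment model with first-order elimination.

1400 mg

To keep the same average steady-state level, dosing rate must scale with clearance.
CL ratio = 73.7 / 100 = 0.7370
New dose (same interval) = 1950 × 0.7370 = 1437 mg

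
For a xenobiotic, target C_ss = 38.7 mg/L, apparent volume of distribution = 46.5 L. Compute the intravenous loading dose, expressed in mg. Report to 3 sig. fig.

LD = Css × Vd = 38.7 × 46.5 = 1800 mg

1800 mg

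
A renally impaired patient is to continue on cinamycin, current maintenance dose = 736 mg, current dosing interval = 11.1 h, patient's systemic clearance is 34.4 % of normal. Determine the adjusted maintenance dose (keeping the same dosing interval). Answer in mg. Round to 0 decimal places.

To keep the same average steady-state level, dosing rate must scale with clearance.
CL ratio = 34.4 / 100 = 0.3440
New dose (same interval) = 736 × 0.3440 = 253.2 mg

253 mg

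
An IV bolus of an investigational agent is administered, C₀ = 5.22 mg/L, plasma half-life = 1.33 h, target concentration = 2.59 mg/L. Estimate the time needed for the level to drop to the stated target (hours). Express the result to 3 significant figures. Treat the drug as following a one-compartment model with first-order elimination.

1.34 h

k = ln2 / t½ = 0.693147 / 1.33 = 0.5212 h⁻¹
t = ln(C₀ / C) / k = ln(5.220 / 2.59) / 0.5212
  = ln(2.015) / 0.5212 = 0.7006 / 0.5212 = 1.344 h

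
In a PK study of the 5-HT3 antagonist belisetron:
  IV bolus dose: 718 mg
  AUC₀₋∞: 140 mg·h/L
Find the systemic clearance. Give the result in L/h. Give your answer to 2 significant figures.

5.1 L/h

CL = Dose / AUC = 718 / 140 = 5.129 L/h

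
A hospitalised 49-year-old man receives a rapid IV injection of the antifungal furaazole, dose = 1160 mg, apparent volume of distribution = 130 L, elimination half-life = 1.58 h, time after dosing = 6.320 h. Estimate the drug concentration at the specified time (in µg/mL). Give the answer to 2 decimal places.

0.56 µg/mL

C₀ = Dose / Vd = 1160 / 130 = 8.923 mg/L
k = ln2 / t½ = 0.693147 / 1.58 = 0.4387 h⁻¹
t / t½ = 6.320 / 1.58 = 4 half-lives
C = C₀ × (1/2)^4 = 8.923 × 0.06250 = 0.5577 mg/L
(0.5577 mg/L = 0.5577 µg/mL)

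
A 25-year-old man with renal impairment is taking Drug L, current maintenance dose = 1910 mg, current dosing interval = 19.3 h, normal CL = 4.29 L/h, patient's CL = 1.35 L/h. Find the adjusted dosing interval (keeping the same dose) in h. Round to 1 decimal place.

61.3 h

To keep the same average steady-state level, dosing rate must scale with clearance.
CL ratio = 1.35 / 4.29 = 0.3147
New interval (same dose) = 19.3 / 0.3147 = 61.33 h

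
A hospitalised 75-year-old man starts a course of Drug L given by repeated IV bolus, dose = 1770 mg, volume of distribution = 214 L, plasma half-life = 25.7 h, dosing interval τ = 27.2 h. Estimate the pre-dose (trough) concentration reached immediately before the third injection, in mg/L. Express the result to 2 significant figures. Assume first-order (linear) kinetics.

5.9 mg/L

C₀ per dose = Dose / Vd = 1770 / 214 = 8.271 mg/L
k = ln2 / t½ = 0.693147 / 25.7 = 0.02697 h⁻¹
Fraction remaining after one interval: r = e^(−kτ) = e^(−0.02697 × 27.2) = 0.4802
Before dose 3, 2 doses have been given (aged 1τ, 2τ).
C_trough = C₀ × (r + r²) = 8.271 × (0.4802 + 0.2306) = 5.879 mg/L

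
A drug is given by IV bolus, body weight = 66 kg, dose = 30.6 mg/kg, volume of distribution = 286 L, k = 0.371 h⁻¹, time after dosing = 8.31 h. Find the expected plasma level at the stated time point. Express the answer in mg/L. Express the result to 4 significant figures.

Total dose = 30.6 × 66 = 2020 mg
C₀ = Dose / Vd = 2020 / 286 = 7.063 mg/L
C = C₀ · e^(−k·t) = 7.063 × e^(−0.3710 × 8.31)
  = 7.063 × 0.04582 = 0.3236 mg/L

0.3236 mg/L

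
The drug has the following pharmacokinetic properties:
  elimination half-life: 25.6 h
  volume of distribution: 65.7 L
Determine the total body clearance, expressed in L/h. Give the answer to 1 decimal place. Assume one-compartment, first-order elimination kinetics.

1.8 L/h

k = ln2 / t½ = 0.693147 / 25.6 = 0.02708 h⁻¹
CL = k × Vd = 0.02708 × 65.7 = 1.779 L/h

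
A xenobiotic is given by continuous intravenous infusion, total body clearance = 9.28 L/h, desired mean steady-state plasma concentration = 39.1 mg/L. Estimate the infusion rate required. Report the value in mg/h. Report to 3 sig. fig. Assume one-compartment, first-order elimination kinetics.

363 mg/h

At steady state, infusion rate R₀ = Css × CL = 39.1 × 9.280 = 362.8 mg/h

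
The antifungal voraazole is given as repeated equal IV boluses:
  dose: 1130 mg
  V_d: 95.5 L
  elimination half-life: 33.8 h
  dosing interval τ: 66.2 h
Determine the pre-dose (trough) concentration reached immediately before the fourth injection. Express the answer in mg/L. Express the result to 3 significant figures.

C₀ per dose = Dose / Vd = 1130 / 95.5 = 11.83 mg/L
k = ln2 / t½ = 0.693147 / 33.8 = 0.02051 h⁻¹
Fraction remaining after one interval: r = e^(−kτ) = e^(−0.02051 × 66.2) = 0.2572
Before dose 4, 3 doses have been given (aged 1τ, 2τ, 3τ).
C_trough = C₀ × (r + r² + … + r^3) = C₀ × r(1−r^3)/(1−r)
        = 11.83 × 0.2572 × (1 − 0.01701) / (1 − 0.2572) = 4.027 mg/L

4.03 mg/L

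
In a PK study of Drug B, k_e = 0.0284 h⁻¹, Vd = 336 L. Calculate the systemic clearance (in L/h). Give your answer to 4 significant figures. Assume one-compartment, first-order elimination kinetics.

CL = k × Vd = 0.0284 × 336 = 9.542 L/h

9.542 L/h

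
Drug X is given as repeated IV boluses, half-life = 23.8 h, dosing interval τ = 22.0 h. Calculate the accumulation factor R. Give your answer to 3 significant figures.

2.11

k = ln2 / t½ = 0.693147 / 23.8 = 0.02912 h⁻¹
e^(−kτ) = e^(−0.02912 × 22.0) = 0.5270
Accumulation ratio R = 1 / (1 − e^(−kτ)) = 1 / (1 − 0.5270) = 2.114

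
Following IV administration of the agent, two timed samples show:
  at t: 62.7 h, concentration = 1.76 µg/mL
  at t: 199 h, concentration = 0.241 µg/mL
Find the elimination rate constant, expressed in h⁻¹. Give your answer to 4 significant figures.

0.01459 h⁻¹

k = ln(C₁/C₂) / (t₂ − t₁) = ln(1.76/0.241) / (199 − 62.7)
  = 1.988 / 136.3 = 0.01459 h⁻¹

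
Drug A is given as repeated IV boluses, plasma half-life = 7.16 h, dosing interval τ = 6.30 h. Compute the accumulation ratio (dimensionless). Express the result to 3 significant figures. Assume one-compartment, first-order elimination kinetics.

2.19

k = ln2 / t½ = 0.693147 / 7.16 = 0.09681 h⁻¹
e^(−kτ) = e^(−0.09681 × 6.30) = 0.5434
Accumulation ratio R = 1 / (1 − e^(−kτ)) = 1 / (1 − 0.5434) = 2.190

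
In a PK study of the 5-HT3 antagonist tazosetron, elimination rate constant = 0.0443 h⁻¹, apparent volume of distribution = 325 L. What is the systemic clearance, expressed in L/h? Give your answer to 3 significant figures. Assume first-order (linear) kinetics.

14.4 L/h

CL = k × Vd = 0.0443 × 325 = 14.40 L/h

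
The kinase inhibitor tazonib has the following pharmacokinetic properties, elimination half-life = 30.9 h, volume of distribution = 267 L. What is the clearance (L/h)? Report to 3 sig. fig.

k = ln2 / t½ = 0.693147 / 30.9 = 0.02243 h⁻¹
CL = k × Vd = 0.02243 × 267 = 5.989 L/h

5.99 L/h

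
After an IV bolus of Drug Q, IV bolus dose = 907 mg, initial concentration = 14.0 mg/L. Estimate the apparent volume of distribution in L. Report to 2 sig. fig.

Vd = Dose / C₀ = 907.0 / 14.0 = 64.79 L

65 L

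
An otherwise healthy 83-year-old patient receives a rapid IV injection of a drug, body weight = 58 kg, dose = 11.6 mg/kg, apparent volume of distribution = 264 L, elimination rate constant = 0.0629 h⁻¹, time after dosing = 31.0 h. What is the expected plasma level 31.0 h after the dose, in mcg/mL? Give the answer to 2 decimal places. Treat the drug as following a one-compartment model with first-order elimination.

Total dose = 11.6 × 58 = 672.8 mg
C₀ = Dose / Vd = 672.8 / 264 = 2.548 mg/L
C = C₀ · e^(−k·t) = 2.548 × e^(−0.06290 × 31.0)
  = 2.548 × 0.1423 = 0.3626 mg/L
(0.3626 mg/L = 0.3626 mcg/mL)

0.36 mcg/mL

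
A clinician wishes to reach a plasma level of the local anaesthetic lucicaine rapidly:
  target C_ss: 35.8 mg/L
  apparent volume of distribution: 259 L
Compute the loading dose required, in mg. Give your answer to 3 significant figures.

9270 mg

LD = Css × Vd = 35.8 × 259 = 9272 mg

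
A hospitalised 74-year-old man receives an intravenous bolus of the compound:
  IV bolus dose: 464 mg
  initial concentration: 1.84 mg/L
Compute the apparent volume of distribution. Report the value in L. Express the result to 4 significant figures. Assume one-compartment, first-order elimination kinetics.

Vd = Dose / C₀ = 464.0 / 1.84 = 252.2 L

252.2 L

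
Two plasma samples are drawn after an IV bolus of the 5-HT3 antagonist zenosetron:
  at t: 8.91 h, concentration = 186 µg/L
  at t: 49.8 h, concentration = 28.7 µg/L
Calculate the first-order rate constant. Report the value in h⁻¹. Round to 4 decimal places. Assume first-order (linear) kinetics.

0.0457 h⁻¹

k = ln(C₁/C₂) / (t₂ − t₁) = ln(186/28.7) / (49.8 − 8.91)
  = 1.869 / 40.89 = 0.04571 h⁻¹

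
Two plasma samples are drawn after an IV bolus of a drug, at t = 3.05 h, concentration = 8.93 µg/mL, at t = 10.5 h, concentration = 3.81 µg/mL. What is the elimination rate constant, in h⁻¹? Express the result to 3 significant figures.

k = ln(C₁/C₂) / (t₂ − t₁) = ln(8.93/3.81) / (10.5 − 3.05)
  = 0.8518 / 7.450 = 0.1143 h⁻¹

0.114 h⁻¹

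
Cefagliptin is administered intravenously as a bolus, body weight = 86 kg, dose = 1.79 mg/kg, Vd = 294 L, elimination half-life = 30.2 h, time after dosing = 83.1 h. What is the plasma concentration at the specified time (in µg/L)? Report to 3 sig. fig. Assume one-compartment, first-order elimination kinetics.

77.7 µg/L

Total dose = 1.79 × 86 = 153.9 mg
C₀ = Dose / Vd = 153.9 / 294 = 0.5235 mg/L
k = ln2 / t½ = 0.693147 / 30.2 = 0.02295 h⁻¹
C = C₀ · e^(−k·t) = 0.5235 × e^(−0.02295 × 83.1)
  = 0.5235 × 0.1485 = 0.07774 mg/L
Convert: 0.07774 mg/L × 1000 = 77.74 µg/L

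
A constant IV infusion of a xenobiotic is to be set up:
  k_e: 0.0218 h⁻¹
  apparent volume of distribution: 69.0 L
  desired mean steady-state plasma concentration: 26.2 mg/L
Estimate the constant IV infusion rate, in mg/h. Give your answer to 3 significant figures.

CL = k × Vd = 0.02180 × 69.0 = 1.504 L/h
At steady state, infusion rate R₀ = Css × CL = 26.2 × 1.504 = 39.40 mg/h

39.4 mg/h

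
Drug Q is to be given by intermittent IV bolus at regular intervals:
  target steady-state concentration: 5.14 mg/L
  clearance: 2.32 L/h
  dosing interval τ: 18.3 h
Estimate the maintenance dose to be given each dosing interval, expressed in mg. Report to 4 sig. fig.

At steady state, Dose/τ = Css × CL.
Dose = Css × CL × τ = 5.14 × 2.320 × 18.3 = 218.2 mg

218.2 mg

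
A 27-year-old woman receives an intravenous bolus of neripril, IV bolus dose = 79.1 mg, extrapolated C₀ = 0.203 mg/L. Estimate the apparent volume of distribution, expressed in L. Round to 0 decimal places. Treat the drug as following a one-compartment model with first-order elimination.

390 L

Vd = Dose / C₀ = 79.10 / 0.203 = 389.7 L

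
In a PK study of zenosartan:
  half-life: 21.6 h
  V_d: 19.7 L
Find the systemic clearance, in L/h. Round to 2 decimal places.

0.63 L/h

k = ln2 / t½ = 0.693147 / 21.6 = 0.03209 h⁻¹
CL = k × Vd = 0.03209 × 19.7 = 0.6322 L/h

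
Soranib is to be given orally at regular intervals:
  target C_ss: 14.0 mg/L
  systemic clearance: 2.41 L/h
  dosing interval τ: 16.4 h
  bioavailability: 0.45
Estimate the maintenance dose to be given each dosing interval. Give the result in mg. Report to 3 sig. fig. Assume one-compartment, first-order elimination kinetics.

1230 mg

At steady state, F × (Dose/τ) = Css × CL.
Dose = Css × CL × τ / F = 14.0 × 2.410 × 16.4 / 0.45 = 1230 mg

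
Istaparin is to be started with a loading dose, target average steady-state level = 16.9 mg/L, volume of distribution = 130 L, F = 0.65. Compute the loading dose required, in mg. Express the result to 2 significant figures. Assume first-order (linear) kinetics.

3400 mg

LD = Css × Vd / F = 16.9 × 130 / 0.65 = 3380 mg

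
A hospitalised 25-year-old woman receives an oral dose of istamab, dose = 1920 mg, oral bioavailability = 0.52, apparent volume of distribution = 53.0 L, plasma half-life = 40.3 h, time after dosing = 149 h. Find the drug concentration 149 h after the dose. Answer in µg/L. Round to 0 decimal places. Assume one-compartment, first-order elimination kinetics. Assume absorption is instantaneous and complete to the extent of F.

Amount reaching circulation = F × Dose = 0.52 × 1920 = 998.4 mg
C₀ = F·Dose / Vd = 998.4 / 53.0 = 18.84 mg/L
k = ln2 / t½ = 0.693147 / 40.3 = 0.01720 h⁻¹
C = C₀ · e^(−k·t) = 18.84 × e^(−0.01720 × 149)
  = 18.84 × 0.07709 = 1.452 mg/L
Convert: 1.452 mg/L × 1000 = 1452 µg/L

1452 µg/L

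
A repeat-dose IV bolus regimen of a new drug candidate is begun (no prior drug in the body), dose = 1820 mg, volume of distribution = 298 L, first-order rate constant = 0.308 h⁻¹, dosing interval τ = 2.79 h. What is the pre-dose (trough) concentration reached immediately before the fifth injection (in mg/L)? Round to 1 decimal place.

C₀ per dose = Dose / Vd = 1820 / 298 = 6.107 mg/L
Fraction remaining after one interval: r = e^(−kτ) = e^(−0.3080 × 2.79) = 0.4234
Before dose 5, 4 doses have been given (aged 1τ, 2τ, 3τ, 4τ).
C_trough = C₀ × (r + r² + … + r^4) = C₀ × r(1−r^4)/(1−r)
        = 6.107 × 0.4234 × (1 − 0.03214) / (1 − 0.4234) = 4.340 mg/L

4.3 mg/L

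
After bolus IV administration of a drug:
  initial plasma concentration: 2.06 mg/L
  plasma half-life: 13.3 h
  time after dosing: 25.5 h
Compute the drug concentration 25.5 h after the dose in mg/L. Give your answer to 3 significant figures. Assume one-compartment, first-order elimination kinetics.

k = ln2 / t½ = 0.693147 / 13.3 = 0.05212 h⁻¹
C = C₀ · e^(−k·t) = 2.060 × e^(−0.05212 × 25.5)
  = 2.060 × 0.2647 = 0.5453 mg/L

0.545 mg/L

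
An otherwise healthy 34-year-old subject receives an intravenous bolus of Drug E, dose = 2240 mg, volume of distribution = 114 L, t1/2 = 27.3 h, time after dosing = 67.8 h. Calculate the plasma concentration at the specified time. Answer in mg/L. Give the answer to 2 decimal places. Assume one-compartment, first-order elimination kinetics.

3.51 mg/L

C₀ = Dose / Vd = 2240 / 114 = 19.65 mg/L
k = ln2 / t½ = 0.693147 / 27.3 = 0.02539 h⁻¹
C = C₀ · e^(−k·t) = 19.65 × e^(−0.02539 × 67.8)
  = 19.65 × 0.1788 = 3.513 mg/L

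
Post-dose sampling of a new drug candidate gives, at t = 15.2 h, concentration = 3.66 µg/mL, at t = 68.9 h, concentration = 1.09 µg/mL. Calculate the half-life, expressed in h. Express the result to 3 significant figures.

30.7 h

k = ln(C₁/C₂) / (t₂ − t₁) = ln(3.66/1.09) / (68.9 − 15.2)
  = 1.211 / 53.70 = 0.02255 h⁻¹
t½ = ln2 / k = 0.693147 / 0.02255 = 30.74 h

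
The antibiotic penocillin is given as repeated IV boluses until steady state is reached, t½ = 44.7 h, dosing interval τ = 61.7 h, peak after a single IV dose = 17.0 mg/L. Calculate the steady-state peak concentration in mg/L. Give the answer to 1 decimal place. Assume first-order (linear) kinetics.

27.6 mg/L

k = ln2 / t½ = 0.693147 / 44.7 = 0.01551 h⁻¹
e^(−kτ) = e^(−0.01551 × 61.7) = 0.3841
Accumulation ratio R = 1 / (1 − e^(−kτ)) = 1 / (1 − 0.3841) = 1.624
Steady-state peak = C₀ × R = 17.0 × 1.624 = 27.61 mg/L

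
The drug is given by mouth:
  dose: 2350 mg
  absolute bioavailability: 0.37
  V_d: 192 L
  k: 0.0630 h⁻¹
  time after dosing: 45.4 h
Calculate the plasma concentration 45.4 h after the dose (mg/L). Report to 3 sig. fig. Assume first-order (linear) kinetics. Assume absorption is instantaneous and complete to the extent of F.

0.259 mg/L

Amount reaching circulation = F × Dose = 0.37 × 2350 = 869.5 mg
C₀ = F·Dose / Vd = 869.5 / 192 = 4.529 mg/L
C = C₀ · e^(−k·t) = 4.529 × e^(−0.06300 × 45.4)
  = 4.529 × 0.05726 = 0.2593 mg/L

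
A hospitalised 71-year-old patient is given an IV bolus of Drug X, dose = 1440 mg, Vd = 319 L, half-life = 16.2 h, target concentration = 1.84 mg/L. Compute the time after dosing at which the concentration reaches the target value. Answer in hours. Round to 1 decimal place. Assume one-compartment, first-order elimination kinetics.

21.0 h

C₀ = Dose / Vd = 1440 / 319 = 4.514 mg/L
k = ln2 / t½ = 0.693147 / 16.2 = 0.04279 h⁻¹
t = ln(C₀ / C) / k = ln(4.514 / 1.84) / 0.04279
  = ln(2.453) / 0.04279 = 0.8973 / 0.04279 = 20.97 h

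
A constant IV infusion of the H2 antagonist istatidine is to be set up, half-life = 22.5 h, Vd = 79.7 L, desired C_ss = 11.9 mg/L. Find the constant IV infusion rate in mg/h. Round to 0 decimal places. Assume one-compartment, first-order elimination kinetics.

29 mg/h

k = ln2 / t½ = 0.693147 / 22.5 = 0.03081 h⁻¹
CL = k × Vd = 0.03081 × 79.7 = 2.456 L/h
At steady state, infusion rate R₀ = Css × CL = 11.9 × 2.456 = 29.23 mg/h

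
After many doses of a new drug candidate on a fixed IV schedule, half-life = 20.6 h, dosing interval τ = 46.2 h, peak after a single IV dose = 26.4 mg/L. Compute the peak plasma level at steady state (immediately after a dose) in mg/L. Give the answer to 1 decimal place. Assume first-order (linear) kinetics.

33.5 mg/L

k = ln2 / t½ = 0.693147 / 20.6 = 0.03365 h⁻¹
e^(−kτ) = e^(−0.03365 × 46.2) = 0.2113
Accumulation ratio R = 1 / (1 − e^(−kτ)) = 1 / (1 − 0.2113) = 1.268
Steady-state peak = C₀ × R = 26.4 × 1.268 = 33.48 mg/L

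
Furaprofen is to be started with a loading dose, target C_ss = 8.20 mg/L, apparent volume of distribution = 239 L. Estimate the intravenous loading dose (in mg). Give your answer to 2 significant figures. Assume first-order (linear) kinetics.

2000 mg

LD = Css × Vd = 8.20 × 239 = 1960 mg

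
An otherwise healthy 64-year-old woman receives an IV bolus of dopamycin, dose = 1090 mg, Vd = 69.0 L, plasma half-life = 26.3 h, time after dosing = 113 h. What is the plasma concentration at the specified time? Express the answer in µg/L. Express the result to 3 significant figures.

804 µg/L

C₀ = Dose / Vd = 1090 / 69.0 = 15.80 mg/L
k = ln2 / t½ = 0.693147 / 26.3 = 0.02636 h⁻¹
C = C₀ · e^(−k·t) = 15.80 × e^(−0.02636 × 113)
  = 15.80 × 0.05086 = 0.8036 mg/L
Convert: 0.8036 mg/L × 1000 = 803.6 µg/L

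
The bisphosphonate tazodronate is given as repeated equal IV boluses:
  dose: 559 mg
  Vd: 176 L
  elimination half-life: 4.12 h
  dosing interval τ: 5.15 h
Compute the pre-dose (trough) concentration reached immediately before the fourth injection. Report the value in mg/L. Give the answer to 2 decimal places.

C₀ per dose = Dose / Vd = 559 / 176 = 3.176 mg/L
k = ln2 / t½ = 0.693147 / 4.12 = 0.1682 h⁻¹
Fraction remaining after one interval: r = e^(−kτ) = e^(−0.1682 × 5.15) = 0.4205
Before dose 4, 3 doses have been given (aged 1τ, 2τ, 3τ).
C_trough = C₀ × (r + r² + … + r^3) = C₀ × r(1−r^3)/(1−r)
        = 3.176 × 0.4205 × (1 − 0.07435) / (1 − 0.4205) = 2.133 mg/L

2.13 mg/L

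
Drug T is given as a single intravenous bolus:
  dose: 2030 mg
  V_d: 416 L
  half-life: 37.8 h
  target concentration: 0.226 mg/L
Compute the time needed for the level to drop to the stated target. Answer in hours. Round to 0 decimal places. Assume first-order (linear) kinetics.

168 h

C₀ = Dose / Vd = 2030 / 416 = 4.880 mg/L
k = ln2 / t½ = 0.693147 / 37.8 = 0.01834 h⁻¹
t = ln(C₀ / C) / k = ln(4.880 / 0.226) / 0.01834
  = ln(21.59) / 0.01834 = 3.072 / 0.01834 = 167.5 h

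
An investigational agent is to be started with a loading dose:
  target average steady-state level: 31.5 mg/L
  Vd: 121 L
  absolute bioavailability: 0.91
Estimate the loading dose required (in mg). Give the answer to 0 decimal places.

4188 mg

LD = Css × Vd / F = 31.5 × 121 / 0.91 = 4188 mg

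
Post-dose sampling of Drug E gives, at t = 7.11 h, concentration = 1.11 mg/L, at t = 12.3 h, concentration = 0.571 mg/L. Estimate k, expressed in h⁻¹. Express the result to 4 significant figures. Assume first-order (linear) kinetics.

k = ln(C₁/C₂) / (t₂ − t₁) = ln(1.11/0.571) / (12.3 − 7.11)
  = 0.6647 / 5.190 = 0.1281 h⁻¹

0.1281 h⁻¹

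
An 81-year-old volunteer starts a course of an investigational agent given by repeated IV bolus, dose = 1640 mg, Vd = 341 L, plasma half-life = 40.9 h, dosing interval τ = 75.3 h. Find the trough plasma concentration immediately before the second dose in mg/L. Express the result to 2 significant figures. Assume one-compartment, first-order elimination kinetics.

1.3 mg/L

C₀ per dose = Dose / Vd = 1640 / 341 = 4.809 mg/L
k = ln2 / t½ = 0.693147 / 40.9 = 0.01695 h⁻¹
Fraction remaining after one interval: r = e^(−kτ) = e^(−0.01695 × 75.3) = 0.2791
Before dose 2, 1 dose has been given (aged 1τ).
C_trough = C₀ × r = 4.809 × 0.2791 = 1.342 mg/L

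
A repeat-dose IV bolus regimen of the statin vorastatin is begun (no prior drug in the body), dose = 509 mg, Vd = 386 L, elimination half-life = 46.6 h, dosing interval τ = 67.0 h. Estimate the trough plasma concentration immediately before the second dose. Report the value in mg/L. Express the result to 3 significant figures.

C₀ per dose = Dose / Vd = 509 / 386 = 1.319 mg/L
k = ln2 / t½ = 0.693147 / 46.6 = 0.01487 h⁻¹
Fraction remaining after one interval: r = e^(−kτ) = e^(−0.01487 × 67.0) = 0.3692
Before dose 2, 1 dose has been given (aged 1τ).
C_trough = C₀ × r = 1.319 × 0.3692 = 0.4870 mg/L

0.487 mg/L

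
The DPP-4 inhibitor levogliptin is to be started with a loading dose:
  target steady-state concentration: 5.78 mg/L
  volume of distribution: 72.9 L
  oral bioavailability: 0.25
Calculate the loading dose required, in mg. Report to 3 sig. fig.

LD = Css × Vd / F = 5.78 × 72.9 / 0.25 = 1685 mg

1690 mg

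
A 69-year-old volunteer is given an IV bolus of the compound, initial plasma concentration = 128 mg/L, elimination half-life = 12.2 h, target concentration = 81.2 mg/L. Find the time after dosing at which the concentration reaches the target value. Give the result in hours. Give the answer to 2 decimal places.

k = ln2 / t½ = 0.693147 / 12.2 = 0.05682 h⁻¹
t = ln(C₀ / C) / k = ln(128.0 / 81.2) / 0.05682
  = ln(1.576) / 0.05682 = 0.4549 / 0.05682 = 8.006 h

8.01 h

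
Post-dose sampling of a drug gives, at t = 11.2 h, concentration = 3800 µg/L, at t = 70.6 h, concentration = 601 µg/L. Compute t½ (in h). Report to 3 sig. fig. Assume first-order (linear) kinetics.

22.3 h

k = ln(C₁/C₂) / (t₂ − t₁) = ln(3800/601) / (70.6 − 11.2)
  = 1.844 / 59.40 = 0.03104 h⁻¹
t½ = ln2 / k = 0.693147 / 0.03104 = 22.33 h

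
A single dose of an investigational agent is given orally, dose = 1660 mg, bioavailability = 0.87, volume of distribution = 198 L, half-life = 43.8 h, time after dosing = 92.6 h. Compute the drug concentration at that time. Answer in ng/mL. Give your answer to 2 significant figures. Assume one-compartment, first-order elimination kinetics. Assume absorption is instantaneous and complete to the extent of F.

1700 ng/mL

Amount reaching circulation = F × Dose = 0.87 × 1660 = 1444 mg
C₀ = F·Dose / Vd = 1444 / 198 = 7.293 mg/L
k = ln2 / t½ = 0.693147 / 43.8 = 0.01583 h⁻¹
C = C₀ · e^(−k·t) = 7.293 × e^(−0.01583 × 92.6)
  = 7.293 × 0.2309 = 1.684 mg/L
Convert: 1.684 mg/L × 1000 = 1684 ng/mL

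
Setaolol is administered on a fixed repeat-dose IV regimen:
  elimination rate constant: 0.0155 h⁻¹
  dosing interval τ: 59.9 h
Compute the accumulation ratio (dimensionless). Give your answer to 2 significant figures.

1.7

e^(−kτ) = e^(−0.01550 × 59.9) = 0.3952
Accumulation ratio R = 1 / (1 − e^(−kτ)) = 1 / (1 − 0.3952) = 1.653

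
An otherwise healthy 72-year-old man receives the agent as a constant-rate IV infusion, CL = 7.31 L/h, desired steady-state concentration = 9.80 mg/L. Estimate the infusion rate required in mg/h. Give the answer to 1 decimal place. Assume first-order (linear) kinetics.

At steady state, infusion rate R₀ = Css × CL = 9.80 × 7.310 = 71.64 mg/h

71.6 mg/h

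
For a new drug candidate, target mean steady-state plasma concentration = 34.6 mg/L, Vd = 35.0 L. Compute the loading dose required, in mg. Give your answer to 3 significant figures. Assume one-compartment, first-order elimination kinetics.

1210 mg

LD = Css × Vd = 34.6 × 35.0 = 1211 mg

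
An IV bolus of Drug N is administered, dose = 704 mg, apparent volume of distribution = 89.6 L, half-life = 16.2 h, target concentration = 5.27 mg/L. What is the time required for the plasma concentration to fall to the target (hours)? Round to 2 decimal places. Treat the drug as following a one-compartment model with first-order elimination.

9.33 h

C₀ = Dose / Vd = 704.0 / 89.6 = 7.857 mg/L
k = ln2 / t½ = 0.693147 / 16.2 = 0.04279 h⁻¹
t = ln(C₀ / C) / k = ln(7.857 / 5.27) / 0.04279
  = ln(1.491) / 0.04279 = 0.3994 / 0.04279 = 9.334 h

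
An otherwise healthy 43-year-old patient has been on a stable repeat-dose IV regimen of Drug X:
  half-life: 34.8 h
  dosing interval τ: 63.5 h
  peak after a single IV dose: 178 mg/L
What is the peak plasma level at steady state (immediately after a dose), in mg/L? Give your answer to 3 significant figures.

k = ln2 / t½ = 0.693147 / 34.8 = 0.01992 h⁻¹
e^(−kτ) = e^(−0.01992 × 63.5) = 0.2823
Accumulation ratio R = 1 / (1 − e^(−kτ)) = 1 / (1 − 0.2823) = 1.393
Steady-state peak = C₀ × R = 178 × 1.393 = 248.0 mg/L

248 mg/L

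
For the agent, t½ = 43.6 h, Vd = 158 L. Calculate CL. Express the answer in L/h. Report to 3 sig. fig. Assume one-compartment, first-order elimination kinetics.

k = ln2 / t½ = 0.693147 / 43.6 = 0.01590 h⁻¹
CL = k × Vd = 0.01590 × 158 = 2.512 L/h

2.51 L/h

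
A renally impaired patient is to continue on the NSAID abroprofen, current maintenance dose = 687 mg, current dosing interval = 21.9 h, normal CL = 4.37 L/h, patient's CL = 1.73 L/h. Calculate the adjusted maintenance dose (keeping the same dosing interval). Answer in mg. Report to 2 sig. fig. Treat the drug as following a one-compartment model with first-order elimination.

270 mg

To keep the same average steady-state level, dosing rate must scale with clearance.
CL ratio = 1.73 / 4.37 = 0.3959
New dose (same interval) = 687 × 0.3959 = 272.0 mg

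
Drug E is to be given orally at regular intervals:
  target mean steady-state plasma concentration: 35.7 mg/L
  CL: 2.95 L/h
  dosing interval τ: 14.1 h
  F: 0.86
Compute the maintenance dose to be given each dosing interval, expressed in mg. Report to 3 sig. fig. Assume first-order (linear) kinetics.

1730 mg

At steady state, F × (Dose/τ) = Css × CL.
Dose = Css × CL × τ / F = 35.7 × 2.950 × 14.1 / 0.86 = 1727 mg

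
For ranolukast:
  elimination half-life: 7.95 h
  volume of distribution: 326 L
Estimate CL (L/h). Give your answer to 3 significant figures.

28.4 L/h

k = ln2 / t½ = 0.693147 / 7.95 = 0.08719 h⁻¹
CL = k × Vd = 0.08719 × 326 = 28.42 L/h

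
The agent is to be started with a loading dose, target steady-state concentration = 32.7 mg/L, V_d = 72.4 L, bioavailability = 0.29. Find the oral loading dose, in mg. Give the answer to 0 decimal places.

8164 mg

LD = Css × Vd / F = 32.7 × 72.4 / 0.29 = 8164 mg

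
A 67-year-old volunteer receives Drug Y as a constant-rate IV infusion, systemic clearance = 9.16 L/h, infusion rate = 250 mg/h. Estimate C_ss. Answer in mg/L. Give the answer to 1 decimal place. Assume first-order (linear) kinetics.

At steady state Css = R₀ / CL = 250 / 9.160 = 27.29 mg/L

27.3 mg/L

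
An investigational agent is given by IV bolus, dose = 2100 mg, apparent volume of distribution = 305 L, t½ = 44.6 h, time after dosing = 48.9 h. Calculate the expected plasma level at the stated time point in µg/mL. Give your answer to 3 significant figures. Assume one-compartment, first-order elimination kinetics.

3.22 µg/mL

C₀ = Dose / Vd = 2100 / 305 = 6.885 mg/L
k = ln2 / t½ = 0.693147 / 44.6 = 0.01554 h⁻¹
C = C₀ · e^(−k·t) = 6.885 × e^(−0.01554 × 48.9)
  = 6.885 × 0.4677 = 3.220 mg/L
(3.220 mg/L = 3.220 µg/mL)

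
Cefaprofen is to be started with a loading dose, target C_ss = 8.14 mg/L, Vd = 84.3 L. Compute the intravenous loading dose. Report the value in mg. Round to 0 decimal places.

686 mg

LD = Css × Vd = 8.14 × 84.3 = 686.2 mg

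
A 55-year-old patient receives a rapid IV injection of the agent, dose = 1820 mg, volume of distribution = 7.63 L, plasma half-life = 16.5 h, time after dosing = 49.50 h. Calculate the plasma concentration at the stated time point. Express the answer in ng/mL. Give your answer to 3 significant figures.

C₀ = Dose / Vd = 1820 / 7.63 = 238.5 mg/L
k = ln2 / t½ = 0.693147 / 16.5 = 0.04201 h⁻¹
t / t½ = 49.50 / 16.5 = 3 half-lives
C = C₀ × (1/2)^3 = 238.5 × 0.1250 = 29.81 mg/L
Convert: 29.81 mg/L × 1000 = 29810 ng/mL

29800 ng/mL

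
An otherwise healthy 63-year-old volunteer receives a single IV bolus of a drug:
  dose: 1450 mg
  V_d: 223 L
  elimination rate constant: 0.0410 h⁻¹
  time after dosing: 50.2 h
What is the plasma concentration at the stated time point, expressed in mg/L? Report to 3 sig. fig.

C₀ = Dose / Vd = 1450 / 223 = 6.502 mg/L
C = C₀ · e^(−k·t) = 6.502 × e^(−0.04100 × 50.2)
  = 6.502 × 0.1277 = 0.8303 mg/L

0.830 mg/L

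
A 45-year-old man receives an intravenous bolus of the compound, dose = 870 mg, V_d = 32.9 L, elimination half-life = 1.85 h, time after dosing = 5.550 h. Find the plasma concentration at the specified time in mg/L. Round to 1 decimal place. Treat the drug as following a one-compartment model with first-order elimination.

C₀ = Dose / Vd = 870.0 / 32.9 = 26.44 mg/L
k = ln2 / t½ = 0.693147 / 1.85 = 0.3747 h⁻¹
t / t½ = 5.550 / 1.85 = 3 half-lives
C = C₀ × (1/2)^3 = 26.44 × 0.1250 = 3.305 mg/L

3.3 mg/L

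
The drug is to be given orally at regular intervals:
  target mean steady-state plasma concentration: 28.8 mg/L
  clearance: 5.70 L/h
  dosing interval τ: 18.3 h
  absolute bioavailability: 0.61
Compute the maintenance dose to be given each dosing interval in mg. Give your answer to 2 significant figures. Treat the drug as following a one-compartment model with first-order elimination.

At steady state, F × (Dose/τ) = Css × CL.
Dose = Css × CL × τ / F = 28.8 × 5.700 × 18.3 / 0.61 = 4925 mg

4900 mg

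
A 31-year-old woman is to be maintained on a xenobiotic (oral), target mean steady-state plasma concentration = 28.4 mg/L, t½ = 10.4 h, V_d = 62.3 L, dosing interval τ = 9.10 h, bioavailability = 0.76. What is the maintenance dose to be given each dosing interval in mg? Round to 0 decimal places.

1412 mg

k = ln2 / t½ = 0.693147 / 10.4 = 0.06665 h⁻¹
CL = k × Vd = 0.06665 × 62.3 = 4.152 L/h
At steady state, F × (Dose/τ) = Css × CL.
Dose = Css × CL × τ / F = 28.4 × 4.152 × 9.10 / 0.76 = 1412 mg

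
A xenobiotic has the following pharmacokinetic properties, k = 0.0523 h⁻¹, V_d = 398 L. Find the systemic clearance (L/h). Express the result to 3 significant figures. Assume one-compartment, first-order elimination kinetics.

CL = k × Vd = 0.0523 × 398 = 20.82 L/h

20.8 L/h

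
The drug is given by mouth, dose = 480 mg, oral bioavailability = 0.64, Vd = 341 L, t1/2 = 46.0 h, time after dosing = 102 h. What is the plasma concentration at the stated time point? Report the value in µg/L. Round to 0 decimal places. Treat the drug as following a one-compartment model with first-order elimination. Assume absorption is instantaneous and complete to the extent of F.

Amount reaching circulation = F × Dose = 0.64 × 480.0 = 307.2 mg
C₀ = F·Dose / Vd = 307.2 / 341 = 0.9009 mg/L
k = ln2 / t½ = 0.693147 / 46.0 = 0.01507 h⁻¹
C = C₀ · e^(−k·t) = 0.9009 × e^(−0.01507 × 102)
  = 0.9009 × 0.2150 = 0.1937 mg/L
Convert: 0.1937 mg/L × 1000 = 193.7 µg/L

194 µg/L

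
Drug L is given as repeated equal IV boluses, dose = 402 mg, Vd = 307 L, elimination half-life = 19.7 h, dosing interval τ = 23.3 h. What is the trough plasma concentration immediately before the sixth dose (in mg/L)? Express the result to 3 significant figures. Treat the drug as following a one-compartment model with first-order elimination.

1.01 mg/L

C₀ per dose = Dose / Vd = 402 / 307 = 1.309 mg/L
k = ln2 / t½ = 0.693147 / 19.7 = 0.03519 h⁻¹
Fraction remaining after one interval: r = e^(−kτ) = e^(−0.03519 × 23.3) = 0.4405
Before dose 6, 5 doses have been given (aged 1τ, 2τ, 3τ, 4τ, 5τ).
C_trough = C₀ × (r + r² + … + r^5) = C₀ × r(1−r^5)/(1−r)
        = 1.309 × 0.4405 × (1 − 0.01659) / (1 − 0.4405) = 1.013 mg/L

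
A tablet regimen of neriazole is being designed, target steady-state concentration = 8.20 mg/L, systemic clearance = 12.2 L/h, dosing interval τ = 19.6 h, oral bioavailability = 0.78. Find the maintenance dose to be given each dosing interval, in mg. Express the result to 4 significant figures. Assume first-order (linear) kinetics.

At steady state, F × (Dose/τ) = Css × CL.
Dose = Css × CL × τ / F = 8.20 × 12.20 × 19.6 / 0.78 = 2514 mg

2514 mg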